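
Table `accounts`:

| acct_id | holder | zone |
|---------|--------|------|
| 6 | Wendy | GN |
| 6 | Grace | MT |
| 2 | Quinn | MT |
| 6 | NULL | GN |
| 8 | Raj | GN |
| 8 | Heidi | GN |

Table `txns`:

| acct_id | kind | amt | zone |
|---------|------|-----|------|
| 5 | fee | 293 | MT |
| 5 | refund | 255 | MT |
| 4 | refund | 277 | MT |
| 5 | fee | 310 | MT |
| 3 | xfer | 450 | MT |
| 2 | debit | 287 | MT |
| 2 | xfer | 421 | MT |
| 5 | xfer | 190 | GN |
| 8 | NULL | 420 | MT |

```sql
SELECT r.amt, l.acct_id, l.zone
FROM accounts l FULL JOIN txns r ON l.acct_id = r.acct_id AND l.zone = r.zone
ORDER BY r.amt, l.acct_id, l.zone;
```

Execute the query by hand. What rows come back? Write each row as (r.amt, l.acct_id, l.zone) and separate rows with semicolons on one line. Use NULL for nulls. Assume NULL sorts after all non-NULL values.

(190, NULL, NULL); (255, NULL, NULL); (277, NULL, NULL); (287, 2, MT); (293, NULL, NULL); (310, NULL, NULL); (420, NULL, NULL); (421, 2, MT); (450, NULL, NULL); (NULL, 6, GN); (NULL, 6, GN); (NULL, 6, MT); (NULL, 8, GN); (NULL, 8, GN)

FULL OUTER JOIN keeps every row from both sides; unmatched rows get NULL for the other side's columns.
Matching on l.acct_id = r.acct_id AND l.zone = r.zone.
- l row (acct_id=6, zone=GN): no match → kept, r columns NULL.
- l row (acct_id=6, zone=MT): no match → kept, r columns NULL.
- l row (acct_id=2, zone=MT): matches 2 r row(s) → 2 output row(s).
- l row (acct_id=6, zone=GN): no match → kept, r columns NULL.
- l row (acct_id=8, zone=GN): no match → kept, r columns NULL.
- l row (acct_id=8, zone=GN): no match → kept, r columns NULL.
- plus 7 unmatched r row(s), each kept with NULL l columns.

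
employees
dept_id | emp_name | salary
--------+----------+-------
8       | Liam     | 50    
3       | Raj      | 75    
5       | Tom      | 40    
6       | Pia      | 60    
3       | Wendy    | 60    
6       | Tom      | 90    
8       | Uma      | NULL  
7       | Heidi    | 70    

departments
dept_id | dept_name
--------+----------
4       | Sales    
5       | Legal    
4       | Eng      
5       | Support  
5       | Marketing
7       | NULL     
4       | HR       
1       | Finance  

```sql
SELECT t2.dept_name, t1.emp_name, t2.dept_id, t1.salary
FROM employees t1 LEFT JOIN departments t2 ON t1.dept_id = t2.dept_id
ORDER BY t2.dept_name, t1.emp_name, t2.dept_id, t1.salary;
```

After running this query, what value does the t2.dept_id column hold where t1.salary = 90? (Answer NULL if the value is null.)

NULL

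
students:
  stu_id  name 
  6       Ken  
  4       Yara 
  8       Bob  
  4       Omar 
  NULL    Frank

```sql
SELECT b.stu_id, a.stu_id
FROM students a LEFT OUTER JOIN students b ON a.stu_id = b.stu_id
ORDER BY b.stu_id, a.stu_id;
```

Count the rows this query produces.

7

LEFT JOIN keeps every row from `students a`; unmatched rows get NULL for `students b`'s columns.
Matching on a.stu_id = b.stu_id. A NULL in a compared column never satisfies the condition.
Matched pairs: 6; unmatched a rows kept: 1.
Total: 6 matched + 1 padded = 7 rows.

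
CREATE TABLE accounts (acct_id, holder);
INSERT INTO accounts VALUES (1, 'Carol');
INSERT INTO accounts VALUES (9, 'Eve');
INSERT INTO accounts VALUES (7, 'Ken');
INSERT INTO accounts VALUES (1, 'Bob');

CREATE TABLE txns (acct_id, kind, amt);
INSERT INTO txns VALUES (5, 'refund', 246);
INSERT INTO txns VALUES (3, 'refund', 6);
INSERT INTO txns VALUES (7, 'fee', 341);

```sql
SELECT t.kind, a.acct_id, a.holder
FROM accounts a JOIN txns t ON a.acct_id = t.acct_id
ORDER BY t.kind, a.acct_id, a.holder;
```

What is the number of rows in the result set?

INNER JOIN keeps only pairs where the ON condition holds.
Matching on a.acct_id = t.acct_id.
- acct_id=1: no matching t row, dropped.
- acct_id=9: no matching t row, dropped.
- acct_id=7: 1 matching t row(s), so 1 row(s) emitted.
- acct_id=1: no matching t row, dropped.
Total: 1 rows.

1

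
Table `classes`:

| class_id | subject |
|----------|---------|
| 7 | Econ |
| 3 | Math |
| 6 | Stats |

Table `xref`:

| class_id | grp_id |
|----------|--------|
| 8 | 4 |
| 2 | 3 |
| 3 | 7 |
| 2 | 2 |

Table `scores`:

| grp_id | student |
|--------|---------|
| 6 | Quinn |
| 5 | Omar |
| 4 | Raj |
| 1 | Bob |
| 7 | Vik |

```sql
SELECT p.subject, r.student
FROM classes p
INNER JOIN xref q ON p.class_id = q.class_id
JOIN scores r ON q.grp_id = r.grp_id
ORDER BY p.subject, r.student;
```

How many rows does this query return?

Evaluate left to right. First `classes p INNER JOIN xref q` on class_id: 1 row(s).
Then INNER JOIN `scores r` on grp_id: keep only rows whose q.grp_id appears in r.
Result: 1 row(s).

1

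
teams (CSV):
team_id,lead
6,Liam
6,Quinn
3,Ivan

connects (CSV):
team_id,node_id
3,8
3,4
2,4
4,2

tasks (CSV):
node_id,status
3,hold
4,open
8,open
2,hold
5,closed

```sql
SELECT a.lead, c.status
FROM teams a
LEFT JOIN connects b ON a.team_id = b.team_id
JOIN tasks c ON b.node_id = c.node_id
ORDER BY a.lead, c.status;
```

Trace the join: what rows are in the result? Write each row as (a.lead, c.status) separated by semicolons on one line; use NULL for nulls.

(Ivan, open); (Ivan, open)

Joins associate left-to-right: teams LEFT JOIN connects on team_id gives 4 intermediate row(s).
Then INNER JOIN `tasks c` on node_id: keep only rows whose b.node_id appears in c.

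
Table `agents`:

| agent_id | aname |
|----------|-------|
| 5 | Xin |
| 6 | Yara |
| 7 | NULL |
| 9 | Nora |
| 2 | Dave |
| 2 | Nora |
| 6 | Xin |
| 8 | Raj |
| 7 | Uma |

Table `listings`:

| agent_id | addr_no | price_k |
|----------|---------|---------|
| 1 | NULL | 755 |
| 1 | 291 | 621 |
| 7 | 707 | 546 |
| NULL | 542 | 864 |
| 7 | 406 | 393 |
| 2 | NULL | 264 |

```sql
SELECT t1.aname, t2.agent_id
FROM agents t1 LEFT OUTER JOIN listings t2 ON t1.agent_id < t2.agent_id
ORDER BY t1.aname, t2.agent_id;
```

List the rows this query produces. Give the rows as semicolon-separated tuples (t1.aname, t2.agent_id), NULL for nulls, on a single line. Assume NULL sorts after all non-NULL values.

(Dave, 7); (Dave, 7); (Nora, 7); (Nora, 7); (Nora, NULL); (Raj, NULL); (Uma, NULL); (Xin, 7); (Xin, 7); (Xin, 7); (Xin, 7); (Yara, 7); (Yara, 7); (NULL, NULL)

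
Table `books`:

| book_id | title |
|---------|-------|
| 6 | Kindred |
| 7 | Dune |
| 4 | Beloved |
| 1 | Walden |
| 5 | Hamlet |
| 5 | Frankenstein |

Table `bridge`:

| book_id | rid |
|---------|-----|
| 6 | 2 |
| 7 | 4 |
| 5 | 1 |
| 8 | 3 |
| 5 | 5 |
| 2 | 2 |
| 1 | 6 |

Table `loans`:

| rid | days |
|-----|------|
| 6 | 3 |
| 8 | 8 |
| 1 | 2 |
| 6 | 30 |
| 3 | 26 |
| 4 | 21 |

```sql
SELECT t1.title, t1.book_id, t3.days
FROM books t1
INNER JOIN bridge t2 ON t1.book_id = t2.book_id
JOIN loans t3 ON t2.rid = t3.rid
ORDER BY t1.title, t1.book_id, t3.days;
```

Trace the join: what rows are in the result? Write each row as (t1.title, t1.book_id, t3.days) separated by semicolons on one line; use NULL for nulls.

(Dune, 7, 21); (Frankenstein, 5, 2); (Hamlet, 5, 2); (Walden, 1, 3); (Walden, 1, 30)

Step 1 — t1 INNER JOIN t2 on book_id → 7 row(s).
Then INNER JOIN `loans t3` on rid: keep only rows whose t2.rid appears in t3.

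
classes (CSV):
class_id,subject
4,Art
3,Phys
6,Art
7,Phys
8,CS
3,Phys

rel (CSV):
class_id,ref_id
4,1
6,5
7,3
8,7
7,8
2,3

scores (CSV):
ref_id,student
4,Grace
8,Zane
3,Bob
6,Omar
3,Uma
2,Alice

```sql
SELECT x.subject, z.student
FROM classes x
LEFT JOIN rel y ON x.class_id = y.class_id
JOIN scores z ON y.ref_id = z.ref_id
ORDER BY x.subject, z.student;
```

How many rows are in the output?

Joins associate left-to-right: classes LEFT JOIN rel on class_id gives 7 intermediate row(s).
Then INNER JOIN `scores z` on ref_id: keep only rows whose y.ref_id appears in z.
Result: 3 row(s).

3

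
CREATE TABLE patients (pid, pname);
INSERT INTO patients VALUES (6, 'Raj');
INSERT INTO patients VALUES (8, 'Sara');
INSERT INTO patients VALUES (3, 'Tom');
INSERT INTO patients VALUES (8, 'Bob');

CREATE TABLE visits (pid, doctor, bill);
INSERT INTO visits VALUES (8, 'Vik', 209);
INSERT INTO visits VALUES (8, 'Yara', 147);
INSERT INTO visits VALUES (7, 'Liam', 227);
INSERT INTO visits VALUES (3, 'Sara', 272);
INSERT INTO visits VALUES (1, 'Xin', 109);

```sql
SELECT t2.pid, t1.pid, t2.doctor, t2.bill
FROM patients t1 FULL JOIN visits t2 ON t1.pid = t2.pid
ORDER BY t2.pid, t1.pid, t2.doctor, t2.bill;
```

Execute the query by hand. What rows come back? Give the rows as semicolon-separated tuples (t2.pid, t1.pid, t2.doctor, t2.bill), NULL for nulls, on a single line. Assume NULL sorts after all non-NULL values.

FULL OUTER JOIN keeps every row from both sides; unmatched rows get NULL for the other side's columns.
Matching on t1.pid = t2.pid.
- t1[0] pid=6 → no match; kept with NULLs on the t2 side.
- t1[1] pid=8 → 2 match(es) in t2 → 2 row(s).
- t1[2] pid=3 → 1 match(es) in t2 → 1 row(s).
- t1[3] pid=8 → 2 match(es) in t2 → 2 row(s).
- 2 t2 row(s) had no t1 match → kept, t1 columns NULL.
After projecting and ordering:
t2.pid | t1.pid | t2.doctor | t2.bill
1 | NULL | Xin | 109
3 | 3 | Sara | 272
7 | NULL | Liam | 227
8 | 8 | Vik | 209
8 | 8 | Vik | 209
8 | 8 | Yara | 147
8 | 8 | Yara | 147
NULL | 6 | NULL | NULL

(1, NULL, Xin, 109); (3, 3, Sara, 272); (7, NULL, Liam, 227); (8, 8, Vik, 209); (8, 8, Vik, 209); (8, 8, Yara, 147); (8, 8, Yara, 147); (NULL, 6, NULL, NULL)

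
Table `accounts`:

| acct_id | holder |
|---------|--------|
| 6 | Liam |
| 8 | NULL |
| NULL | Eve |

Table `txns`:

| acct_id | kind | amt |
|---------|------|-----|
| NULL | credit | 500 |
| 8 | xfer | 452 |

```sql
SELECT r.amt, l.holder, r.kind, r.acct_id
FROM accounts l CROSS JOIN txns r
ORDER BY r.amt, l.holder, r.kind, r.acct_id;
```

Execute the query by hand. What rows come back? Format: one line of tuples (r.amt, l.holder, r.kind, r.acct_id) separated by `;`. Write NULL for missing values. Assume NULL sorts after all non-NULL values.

(452, Eve, xfer, 8); (452, Liam, xfer, 8); (452, NULL, xfer, 8); (500, Eve, credit, NULL); (500, Liam, credit, NULL); (500, NULL, credit, NULL)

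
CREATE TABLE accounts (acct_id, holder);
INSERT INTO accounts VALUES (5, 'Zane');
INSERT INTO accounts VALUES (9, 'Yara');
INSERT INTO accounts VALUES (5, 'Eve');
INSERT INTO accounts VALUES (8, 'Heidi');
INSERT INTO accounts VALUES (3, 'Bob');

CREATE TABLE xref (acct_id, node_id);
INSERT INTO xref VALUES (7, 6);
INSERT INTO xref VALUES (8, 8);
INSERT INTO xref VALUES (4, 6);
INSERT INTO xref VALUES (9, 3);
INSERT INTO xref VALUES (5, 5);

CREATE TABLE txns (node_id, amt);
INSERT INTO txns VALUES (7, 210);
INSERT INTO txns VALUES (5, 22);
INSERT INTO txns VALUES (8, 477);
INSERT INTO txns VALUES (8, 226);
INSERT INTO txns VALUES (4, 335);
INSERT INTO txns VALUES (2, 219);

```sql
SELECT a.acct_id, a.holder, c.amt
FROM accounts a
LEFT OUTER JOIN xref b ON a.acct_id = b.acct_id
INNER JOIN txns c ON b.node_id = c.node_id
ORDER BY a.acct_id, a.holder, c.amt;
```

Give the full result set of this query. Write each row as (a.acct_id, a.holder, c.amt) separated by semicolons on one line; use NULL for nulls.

Step 1 — a LEFT JOIN b on acct_id → 5 row(s).
Then INNER JOIN `txns c` on node_id: keep only rows whose b.node_id appears in c.

(5, Eve, 22); (5, Zane, 22); (8, Heidi, 226); (8, Heidi, 477)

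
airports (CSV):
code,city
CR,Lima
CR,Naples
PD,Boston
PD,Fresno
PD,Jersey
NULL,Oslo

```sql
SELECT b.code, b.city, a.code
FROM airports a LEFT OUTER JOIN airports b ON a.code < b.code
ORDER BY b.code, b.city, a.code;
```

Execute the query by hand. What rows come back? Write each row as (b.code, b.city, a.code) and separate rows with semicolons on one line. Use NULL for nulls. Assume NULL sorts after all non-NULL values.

(PD, Boston, CR); (PD, Boston, CR); (PD, Fresno, CR); (PD, Fresno, CR); (PD, Jersey, CR); (PD, Jersey, CR); (NULL, NULL, PD); (NULL, NULL, PD); (NULL, NULL, PD); (NULL, NULL, NULL)

LEFT JOIN keeps every row from `airports a`; unmatched rows get NULL for `airports b`'s columns.
Matching on a.code < b.code. A NULL in a compared column never satisfies the condition.
Matched pairs: 6; unmatched a rows kept: 4.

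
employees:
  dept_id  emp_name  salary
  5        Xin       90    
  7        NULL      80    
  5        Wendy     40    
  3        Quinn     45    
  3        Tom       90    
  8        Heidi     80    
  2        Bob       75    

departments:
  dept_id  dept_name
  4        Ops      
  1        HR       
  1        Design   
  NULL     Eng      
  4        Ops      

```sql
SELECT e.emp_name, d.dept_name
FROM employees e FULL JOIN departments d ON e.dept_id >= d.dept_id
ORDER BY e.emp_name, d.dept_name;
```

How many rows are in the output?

23

FULL OUTER JOIN keeps every row from both sides; unmatched rows get NULL for the other side's columns.
Matching on e.dept_id >= d.dept_id. A NULL in a compared column never satisfies the condition.
Matched pairs: 22; unmatched e rows kept: 0; unmatched d rows kept: 1.
Total: 22 matched + 1 padded = 23 rows.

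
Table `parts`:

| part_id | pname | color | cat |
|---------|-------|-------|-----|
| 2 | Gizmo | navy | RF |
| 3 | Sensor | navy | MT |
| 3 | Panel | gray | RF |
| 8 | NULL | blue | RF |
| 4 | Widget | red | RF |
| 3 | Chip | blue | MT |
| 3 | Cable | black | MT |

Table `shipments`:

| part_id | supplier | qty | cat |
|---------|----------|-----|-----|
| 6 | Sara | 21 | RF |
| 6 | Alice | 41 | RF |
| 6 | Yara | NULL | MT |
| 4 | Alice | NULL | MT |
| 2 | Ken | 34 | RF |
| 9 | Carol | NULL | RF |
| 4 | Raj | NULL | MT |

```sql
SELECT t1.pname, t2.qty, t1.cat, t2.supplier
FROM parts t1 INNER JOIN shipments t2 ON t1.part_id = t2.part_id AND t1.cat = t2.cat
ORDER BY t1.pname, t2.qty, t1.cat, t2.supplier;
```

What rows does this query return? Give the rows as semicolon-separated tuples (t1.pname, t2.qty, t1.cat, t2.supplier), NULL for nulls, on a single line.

(Gizmo, 34, RF, Ken)

INNER JOIN keeps only pairs where the ON condition holds.
Matching on t1.part_id = t2.part_id AND t1.cat = t2.cat.
Matched pairs: 1.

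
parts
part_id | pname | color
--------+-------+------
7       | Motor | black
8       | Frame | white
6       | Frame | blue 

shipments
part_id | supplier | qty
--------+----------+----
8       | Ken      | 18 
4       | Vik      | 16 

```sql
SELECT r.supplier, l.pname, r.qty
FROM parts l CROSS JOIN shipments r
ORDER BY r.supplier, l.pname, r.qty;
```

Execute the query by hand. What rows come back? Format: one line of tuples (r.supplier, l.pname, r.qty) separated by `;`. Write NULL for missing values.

(Ken, Frame, 18); (Ken, Frame, 18); (Ken, Motor, 18); (Vik, Frame, 16); (Vik, Frame, 16); (Vik, Motor, 16)

CROSS JOIN pairs every row of `parts` with every row of `shipments`: 3 × 2 = 6 rows.
After projecting and ordering:
r.supplier | l.pname | r.qty
Ken | Frame | 18
Ken | Frame | 18
Ken | Motor | 18
Vik | Frame | 16
Vik | Frame | 16
Vik | Motor | 16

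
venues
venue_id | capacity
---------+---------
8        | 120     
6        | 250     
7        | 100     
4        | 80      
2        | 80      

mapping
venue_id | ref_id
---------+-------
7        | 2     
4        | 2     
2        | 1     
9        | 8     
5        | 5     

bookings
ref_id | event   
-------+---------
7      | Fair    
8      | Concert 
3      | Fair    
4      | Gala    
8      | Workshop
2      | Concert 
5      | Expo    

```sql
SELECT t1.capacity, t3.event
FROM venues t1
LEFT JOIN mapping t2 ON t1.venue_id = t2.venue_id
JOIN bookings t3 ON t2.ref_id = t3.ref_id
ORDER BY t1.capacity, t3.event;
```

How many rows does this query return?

2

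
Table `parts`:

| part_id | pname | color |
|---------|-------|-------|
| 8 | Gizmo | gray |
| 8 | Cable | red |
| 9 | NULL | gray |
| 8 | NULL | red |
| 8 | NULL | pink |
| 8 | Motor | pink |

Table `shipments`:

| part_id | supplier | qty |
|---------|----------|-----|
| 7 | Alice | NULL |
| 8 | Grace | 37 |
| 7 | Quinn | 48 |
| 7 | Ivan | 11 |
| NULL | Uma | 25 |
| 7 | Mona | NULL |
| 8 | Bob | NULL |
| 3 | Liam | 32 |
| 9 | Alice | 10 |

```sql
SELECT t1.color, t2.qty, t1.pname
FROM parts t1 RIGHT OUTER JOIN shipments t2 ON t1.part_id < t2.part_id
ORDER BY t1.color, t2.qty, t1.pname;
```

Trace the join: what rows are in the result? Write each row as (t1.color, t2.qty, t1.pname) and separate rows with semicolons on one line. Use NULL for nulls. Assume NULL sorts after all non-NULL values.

RIGHT JOIN keeps every row from `shipments`; unmatched rows get NULL for `parts`'s columns.
Matching on t1.part_id < t2.part_id. A NULL in a compared column never satisfies the condition.
- t1[0] part_id=8 → 1 match(es) in t2 → 1 row(s).
- t1[1] part_id=8 → 1 match(es) in t2 → 1 row(s).
- t1[2] part_id=9 → no match.
- t1[3] part_id=8 → 1 match(es) in t2 → 1 row(s).
- t1[4] part_id=8 → 1 match(es) in t2 → 1 row(s).
- t1[5] part_id=8 → 1 match(es) in t2 → 1 row(s).
- 8 row(s) from t2 found no t1 partner → padded with NULL.

(gray, 10, Gizmo); (pink, 10, Motor); (pink, 10, NULL); (red, 10, Cable); (red, 10, NULL); (NULL, 11, NULL); (NULL, 25, NULL); (NULL, 32, NULL); (NULL, 37, NULL); (NULL, 48, NULL); (NULL, NULL, NULL); (NULL, NULL, NULL); (NULL, NULL, NULL)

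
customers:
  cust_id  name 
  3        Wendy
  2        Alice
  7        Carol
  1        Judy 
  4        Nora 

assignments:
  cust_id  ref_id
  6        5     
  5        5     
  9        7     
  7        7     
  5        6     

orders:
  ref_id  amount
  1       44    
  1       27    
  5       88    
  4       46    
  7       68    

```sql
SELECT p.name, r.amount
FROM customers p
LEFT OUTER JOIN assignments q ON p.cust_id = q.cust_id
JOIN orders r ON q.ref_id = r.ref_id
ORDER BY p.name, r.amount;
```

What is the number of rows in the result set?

1

Joins associate left-to-right: customers LEFT JOIN assignments on cust_id gives 5 intermediate row(s).
Then INNER JOIN `orders r` on ref_id: keep only rows whose q.ref_id appears in r.
Result: 1 row(s).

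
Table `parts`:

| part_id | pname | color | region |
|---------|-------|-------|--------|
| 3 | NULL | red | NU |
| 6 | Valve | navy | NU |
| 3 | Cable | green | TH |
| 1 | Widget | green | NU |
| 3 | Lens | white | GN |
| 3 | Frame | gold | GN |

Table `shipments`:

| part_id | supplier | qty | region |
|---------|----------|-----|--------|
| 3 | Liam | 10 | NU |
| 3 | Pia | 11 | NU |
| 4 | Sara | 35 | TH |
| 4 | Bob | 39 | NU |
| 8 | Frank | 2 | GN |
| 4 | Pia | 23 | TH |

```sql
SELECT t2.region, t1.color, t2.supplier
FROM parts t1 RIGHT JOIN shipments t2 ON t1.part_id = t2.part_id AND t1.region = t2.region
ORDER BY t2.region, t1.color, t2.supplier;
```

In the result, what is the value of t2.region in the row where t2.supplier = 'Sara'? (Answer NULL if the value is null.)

TH

RIGHT JOIN keeps every row from `shipments`; unmatched rows get NULL for `parts`'s columns.
Matching on t1.part_id = t2.part_id AND t1.region = t2.region.
- t1 (part_id=3, region=NU) pairs with 2 row(s) of t2.
- t1 (part_id=6, region=NU) has no partner in t2.
- t1 (part_id=3, region=TH) has no partner in t2.
- t1 (part_id=1, region=NU) has no partner in t2.
- t1 (part_id=3, region=GN) has no partner in t2.
- t1 (part_id=3, region=GN) has no partner in t2.
- plus 4 unmatched t2 row(s), each kept with NULL t1 columns.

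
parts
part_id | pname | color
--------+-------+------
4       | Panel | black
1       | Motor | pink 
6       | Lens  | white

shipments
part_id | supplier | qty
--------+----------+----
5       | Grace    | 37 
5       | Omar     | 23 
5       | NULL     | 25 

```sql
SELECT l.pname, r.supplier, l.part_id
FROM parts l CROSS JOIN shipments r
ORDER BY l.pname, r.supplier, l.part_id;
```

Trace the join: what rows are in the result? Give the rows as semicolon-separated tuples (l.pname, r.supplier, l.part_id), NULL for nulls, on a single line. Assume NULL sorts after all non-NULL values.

(Lens, Grace, 6); (Lens, Omar, 6); (Lens, NULL, 6); (Motor, Grace, 1); (Motor, Omar, 1); (Motor, NULL, 1); (Panel, Grace, 4); (Panel, Omar, 4); (Panel, NULL, 4)

CROSS JOIN pairs every row of `parts` with every row of `shipments`: 3 × 3 = 9 rows.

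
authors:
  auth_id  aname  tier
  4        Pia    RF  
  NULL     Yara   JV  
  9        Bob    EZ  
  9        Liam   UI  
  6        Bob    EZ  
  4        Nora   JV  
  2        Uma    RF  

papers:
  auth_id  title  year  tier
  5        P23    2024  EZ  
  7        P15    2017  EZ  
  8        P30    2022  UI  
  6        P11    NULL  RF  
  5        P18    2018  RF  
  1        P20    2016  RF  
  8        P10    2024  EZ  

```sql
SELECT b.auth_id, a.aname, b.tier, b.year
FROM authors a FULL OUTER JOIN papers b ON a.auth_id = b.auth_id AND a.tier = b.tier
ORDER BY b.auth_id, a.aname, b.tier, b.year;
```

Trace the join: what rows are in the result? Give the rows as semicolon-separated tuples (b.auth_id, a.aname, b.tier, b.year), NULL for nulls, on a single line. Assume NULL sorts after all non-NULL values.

(1, NULL, RF, 2016); (5, NULL, EZ, 2024); (5, NULL, RF, 2018); (6, NULL, RF, NULL); (7, NULL, EZ, 2017); (8, NULL, EZ, 2024); (8, NULL, UI, 2022); (NULL, Bob, NULL, NULL); (NULL, Bob, NULL, NULL); (NULL, Liam, NULL, NULL); (NULL, Nora, NULL, NULL); (NULL, Pia, NULL, NULL); (NULL, Uma, NULL, NULL); (NULL, Yara, NULL, NULL)

FULL OUTER JOIN keeps every row from both sides; unmatched rows get NULL for the other side's columns.
Matching on a.auth_id = b.auth_id AND a.tier = b.tier. A NULL in a compared column never satisfies the condition.
- a row (auth_id=4, tier=RF): no match → kept, b columns NULL.
- a row (auth_id=NULL, tier=JV): no match → kept, b columns NULL.
- a row (auth_id=9, tier=EZ): no match → kept, b columns NULL.
- a row (auth_id=9, tier=UI): no match → kept, b columns NULL.
- a row (auth_id=6, tier=EZ): no match → kept, b columns NULL.
- a row (auth_id=4, tier=JV): no match → kept, b columns NULL.
- a row (auth_id=2, tier=RF): no match → kept, b columns NULL.
- 7 b row(s) had no a match → kept, a columns NULL.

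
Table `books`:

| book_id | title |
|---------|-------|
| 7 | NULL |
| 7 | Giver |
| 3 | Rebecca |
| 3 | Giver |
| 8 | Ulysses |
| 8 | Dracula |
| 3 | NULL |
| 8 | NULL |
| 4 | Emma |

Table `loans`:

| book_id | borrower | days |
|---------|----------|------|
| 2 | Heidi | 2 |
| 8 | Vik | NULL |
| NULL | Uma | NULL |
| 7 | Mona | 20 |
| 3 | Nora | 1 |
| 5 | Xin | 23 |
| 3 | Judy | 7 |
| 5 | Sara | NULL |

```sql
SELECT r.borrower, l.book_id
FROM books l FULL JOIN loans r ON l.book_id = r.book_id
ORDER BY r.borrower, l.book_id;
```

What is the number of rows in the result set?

FULL OUTER JOIN keeps every row from both sides; unmatched rows get NULL for the other side's columns.
Matching on l.book_id = r.book_id. A NULL in a compared column never satisfies the condition.
- book_id=7: 1 matching r row(s), so 1 row(s) emitted.
- book_id=7: 1 matching r row(s), so 1 row(s) emitted.
- book_id=3: 2 matching r row(s), so 2 row(s) emitted.
- book_id=3: 2 matching r row(s), so 2 row(s) emitted.
- book_id=8: 1 matching r row(s), so 1 row(s) emitted.
- book_id=8: 1 matching r row(s), so 1 row(s) emitted.
- book_id=3: 2 matching r row(s), so 2 row(s) emitted.
- book_id=8: 1 matching r row(s), so 1 row(s) emitted.
- book_id=4: no r row matches, row kept with r columns NULL.
- 4 row(s) from r found no l partner → padded with NULL.
Total: 11 matched + 5 padded = 16 rows.

16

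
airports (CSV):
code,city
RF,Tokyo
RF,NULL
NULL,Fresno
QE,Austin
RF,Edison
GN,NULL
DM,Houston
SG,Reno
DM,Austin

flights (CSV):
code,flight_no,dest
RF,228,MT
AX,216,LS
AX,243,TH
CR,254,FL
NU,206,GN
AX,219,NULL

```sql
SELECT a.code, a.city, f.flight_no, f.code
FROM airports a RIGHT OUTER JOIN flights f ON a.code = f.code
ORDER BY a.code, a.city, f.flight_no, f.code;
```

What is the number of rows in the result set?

RIGHT JOIN keeps every row from `flights`; unmatched rows get NULL for `airports`'s columns.
Matching on a.code = f.code. A NULL in a compared column never satisfies the condition.
- code=RF: 1 matching f row(s), so 1 row(s) emitted.
- code=RF: 1 matching f row(s), so 1 row(s) emitted.
- code=NULL: no matching f row.
- code=QE: no matching f row.
- code=RF: 1 matching f row(s), so 1 row(s) emitted.
- code=GN: no matching f row.
- code=DM: no matching f row.
- code=SG: no matching f row.
- code=DM: no matching f row.
- 5 f row(s) had no a match → kept, a columns NULL.
Total: 3 matched + 5 padded = 8 rows.

8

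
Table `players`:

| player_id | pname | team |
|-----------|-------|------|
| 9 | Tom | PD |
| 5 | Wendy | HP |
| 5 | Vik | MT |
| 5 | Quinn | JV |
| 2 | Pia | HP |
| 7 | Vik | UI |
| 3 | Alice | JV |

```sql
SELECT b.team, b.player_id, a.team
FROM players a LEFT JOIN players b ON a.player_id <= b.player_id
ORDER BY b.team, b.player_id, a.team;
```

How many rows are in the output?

31

LEFT JOIN keeps every row from `players a`; unmatched rows get NULL for `players b`'s columns.
Matching on a.player_id <= b.player_id.
- player_id=9: 1 matching b row(s), so 1 row(s) emitted.
- player_id=5: 5 matching b row(s), so 5 row(s) emitted.
- player_id=5: 5 matching b row(s), so 5 row(s) emitted.
- player_id=5: 5 matching b row(s), so 5 row(s) emitted.
- player_id=2: 7 matching b row(s), so 7 row(s) emitted.
- player_id=7: 2 matching b row(s), so 2 row(s) emitted.
- player_id=3: 6 matching b row(s), so 6 row(s) emitted.
Total: 31 rows.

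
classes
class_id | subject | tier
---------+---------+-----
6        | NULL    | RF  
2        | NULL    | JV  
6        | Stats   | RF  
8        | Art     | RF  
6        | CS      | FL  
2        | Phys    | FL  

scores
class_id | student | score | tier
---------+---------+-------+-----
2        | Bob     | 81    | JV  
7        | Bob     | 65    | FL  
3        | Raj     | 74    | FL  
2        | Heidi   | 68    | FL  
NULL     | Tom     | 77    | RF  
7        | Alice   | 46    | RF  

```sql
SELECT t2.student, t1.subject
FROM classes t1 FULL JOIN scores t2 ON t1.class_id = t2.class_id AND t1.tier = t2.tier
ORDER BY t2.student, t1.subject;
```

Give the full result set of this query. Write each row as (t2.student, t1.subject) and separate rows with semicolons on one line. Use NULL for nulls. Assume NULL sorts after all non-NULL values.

(Alice, NULL); (Bob, NULL); (Bob, NULL); (Heidi, Phys); (Raj, NULL); (Tom, NULL); (NULL, Art); (NULL, CS); (NULL, Stats); (NULL, NULL)

FULL OUTER JOIN keeps every row from both sides; unmatched rows get NULL for the other side's columns.
Matching on t1.class_id = t2.class_id AND t1.tier = t2.tier. A NULL in a compared column never satisfies the condition.
- t1 row (class_id=6, tier=RF): no match → kept, t2 columns NULL.
- t1 row (class_id=2, tier=JV): matches 1 t2 row(s) → 1 output row(s).
- t1 row (class_id=6, tier=RF): no match → kept, t2 columns NULL.
- t1 row (class_id=8, tier=RF): no match → kept, t2 columns NULL.
- t1 row (class_id=6, tier=FL): no match → kept, t2 columns NULL.
- t1 row (class_id=2, tier=FL): matches 1 t2 row(s) → 1 output row(s).
- plus 4 unmatched t2 row(s), each kept with NULL t1 columns.
After projecting and ordering:
t2.student | t1.subject
Alice | NULL
Bob | NULL
Bob | NULL
Heidi | Phys
Raj | NULL
Tom | NULL
NULL | Art
NULL | CS
NULL | Stats
NULL | NULL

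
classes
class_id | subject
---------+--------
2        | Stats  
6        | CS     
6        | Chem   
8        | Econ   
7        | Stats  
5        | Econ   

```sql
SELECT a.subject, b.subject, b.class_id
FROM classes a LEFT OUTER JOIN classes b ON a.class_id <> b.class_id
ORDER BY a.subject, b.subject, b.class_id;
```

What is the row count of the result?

LEFT JOIN keeps every row from `classes a`; unmatched rows get NULL for `classes b`'s columns.
Matching on a.class_id <> b.class_id.
- a[0] class_id=2 → 5 match(es) in b → 5 row(s).
- a[1] class_id=6 → 4 match(es) in b → 4 row(s).
- a[2] class_id=6 → 4 match(es) in b → 4 row(s).
- a[3] class_id=8 → 5 match(es) in b → 5 row(s).
- a[4] class_id=7 → 5 match(es) in b → 5 row(s).
- a[5] class_id=5 → 5 match(es) in b → 5 row(s).
Total: 28 rows.

28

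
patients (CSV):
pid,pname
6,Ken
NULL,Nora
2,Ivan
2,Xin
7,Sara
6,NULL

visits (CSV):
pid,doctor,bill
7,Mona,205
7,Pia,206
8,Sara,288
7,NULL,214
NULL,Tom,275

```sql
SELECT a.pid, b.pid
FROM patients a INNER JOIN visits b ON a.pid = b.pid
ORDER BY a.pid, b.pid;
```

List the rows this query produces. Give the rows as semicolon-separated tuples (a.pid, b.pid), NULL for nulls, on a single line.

(7, 7); (7, 7); (7, 7)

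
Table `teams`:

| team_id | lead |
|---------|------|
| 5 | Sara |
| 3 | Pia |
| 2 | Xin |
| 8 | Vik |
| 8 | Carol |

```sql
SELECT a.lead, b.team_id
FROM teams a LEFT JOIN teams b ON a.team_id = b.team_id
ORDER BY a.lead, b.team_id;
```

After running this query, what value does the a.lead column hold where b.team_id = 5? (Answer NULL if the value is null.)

Sara

LEFT JOIN keeps every row from `teams a`; unmatched rows get NULL for `teams b`'s columns.
Matching on a.team_id = b.team_id.
- a row (team_id=5): matches 1 b row(s) → 1 output row(s).
- a row (team_id=3): matches 1 b row(s) → 1 output row(s).
- a row (team_id=2): matches 1 b row(s) → 1 output row(s).
- a row (team_id=8): matches 2 b row(s) → 2 output row(s).
- a row (team_id=8): matches 2 b row(s) → 2 output row(s).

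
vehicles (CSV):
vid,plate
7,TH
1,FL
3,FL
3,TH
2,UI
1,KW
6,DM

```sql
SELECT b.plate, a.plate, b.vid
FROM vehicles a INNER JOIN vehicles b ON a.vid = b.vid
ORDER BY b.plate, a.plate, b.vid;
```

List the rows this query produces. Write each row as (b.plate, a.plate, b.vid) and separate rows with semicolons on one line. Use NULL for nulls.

(DM, DM, 6); (FL, FL, 1); (FL, FL, 3); (FL, KW, 1); (FL, TH, 3); (KW, FL, 1); (KW, KW, 1); (TH, FL, 3); (TH, TH, 3); (TH, TH, 7); (UI, UI, 2)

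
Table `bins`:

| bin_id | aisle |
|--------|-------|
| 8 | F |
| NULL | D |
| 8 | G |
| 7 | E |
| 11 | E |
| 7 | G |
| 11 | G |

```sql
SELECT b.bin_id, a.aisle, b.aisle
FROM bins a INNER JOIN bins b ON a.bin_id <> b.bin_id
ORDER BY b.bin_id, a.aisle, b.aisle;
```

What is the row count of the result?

INNER JOIN keeps only pairs where the ON condition holds.
Matching on a.bin_id <> b.bin_id. A NULL in a compared column never satisfies the condition.
- a[0] bin_id=8 → 4 match(es) in b → 4 row(s).
- a[1] bin_id=NULL → no match; dropped.
- a[2] bin_id=8 → 4 match(es) in b → 4 row(s).
- a[3] bin_id=7 → 4 match(es) in b → 4 row(s).
- a[4] bin_id=11 → 4 match(es) in b → 4 row(s).
- a[5] bin_id=7 → 4 match(es) in b → 4 row(s).
- a[6] bin_id=11 → 4 match(es) in b → 4 row(s).
Total: 24 rows.

24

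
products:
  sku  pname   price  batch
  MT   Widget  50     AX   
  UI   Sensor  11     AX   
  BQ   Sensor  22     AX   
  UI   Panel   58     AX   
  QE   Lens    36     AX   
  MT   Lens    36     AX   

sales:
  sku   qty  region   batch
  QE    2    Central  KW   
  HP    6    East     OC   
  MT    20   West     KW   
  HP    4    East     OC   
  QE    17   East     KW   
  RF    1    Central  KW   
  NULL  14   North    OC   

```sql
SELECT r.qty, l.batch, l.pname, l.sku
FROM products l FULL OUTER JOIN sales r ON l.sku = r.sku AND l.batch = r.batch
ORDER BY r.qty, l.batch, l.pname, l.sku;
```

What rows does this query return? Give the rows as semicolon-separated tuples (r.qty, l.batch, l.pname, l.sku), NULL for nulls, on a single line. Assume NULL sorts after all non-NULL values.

(1, NULL, NULL, NULL); (2, NULL, NULL, NULL); (4, NULL, NULL, NULL); (6, NULL, NULL, NULL); (14, NULL, NULL, NULL); (17, NULL, NULL, NULL); (20, NULL, NULL, NULL); (NULL, AX, Lens, MT); (NULL, AX, Lens, QE); (NULL, AX, Panel, UI); (NULL, AX, Sensor, BQ); (NULL, AX, Sensor, UI); (NULL, AX, Widget, MT)

FULL OUTER JOIN keeps every row from both sides; unmatched rows get NULL for the other side's columns.
Matching on l.sku = r.sku AND l.batch = r.batch. A NULL in a compared column never satisfies the condition.
- l[0] sku=MT, batch=AX → no match; kept with NULLs on the r side.
- l[1] sku=UI, batch=AX → no match; kept with NULLs on the r side.
- l[2] sku=BQ, batch=AX → no match; kept with NULLs on the r side.
- l[3] sku=UI, batch=AX → no match; kept with NULLs on the r side.
- l[4] sku=QE, batch=AX → no match; kept with NULLs on the r side.
- l[5] sku=MT, batch=AX → no match; kept with NULLs on the r side.
- 7 row(s) from r found no l partner → padded with NULL.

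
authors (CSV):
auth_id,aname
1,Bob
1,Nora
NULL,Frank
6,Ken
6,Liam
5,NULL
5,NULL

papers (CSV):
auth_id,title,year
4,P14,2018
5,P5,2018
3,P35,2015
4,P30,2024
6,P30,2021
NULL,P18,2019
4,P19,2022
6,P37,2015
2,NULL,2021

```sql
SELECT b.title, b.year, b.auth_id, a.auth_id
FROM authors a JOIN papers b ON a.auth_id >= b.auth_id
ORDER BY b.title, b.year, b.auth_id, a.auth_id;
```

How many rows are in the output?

28

INNER JOIN keeps only pairs where the ON condition holds.
Matching on a.auth_id >= b.auth_id. A NULL in a compared column never satisfies the condition.
- a row (auth_id=1): no match → dropped.
- a row (auth_id=1): no match → dropped.
- a row (auth_id=NULL): no match → dropped.
- a row (auth_id=6): matches 8 b row(s) → 8 output row(s).
- a row (auth_id=6): matches 8 b row(s) → 8 output row(s).
- a row (auth_id=5): matches 6 b row(s) → 6 output row(s).
- a row (auth_id=5): matches 6 b row(s) → 6 output row(s).
Total: 28 rows.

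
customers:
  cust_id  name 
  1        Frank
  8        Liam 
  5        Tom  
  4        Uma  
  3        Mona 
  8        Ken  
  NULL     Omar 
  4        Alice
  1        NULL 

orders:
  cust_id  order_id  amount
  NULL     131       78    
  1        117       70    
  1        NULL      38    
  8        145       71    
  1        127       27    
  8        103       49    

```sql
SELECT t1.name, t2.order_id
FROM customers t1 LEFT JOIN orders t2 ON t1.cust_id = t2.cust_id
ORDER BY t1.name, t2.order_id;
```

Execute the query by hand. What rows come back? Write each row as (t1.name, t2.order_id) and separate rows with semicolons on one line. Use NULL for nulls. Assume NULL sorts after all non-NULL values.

LEFT JOIN keeps every row from `customers`; unmatched rows get NULL for `orders`'s columns.
Matching on t1.cust_id = t2.cust_id. A NULL in a compared column never satisfies the condition.
- t1 (cust_id=1) pairs with 3 row(s) of t2.
- t1 (cust_id=8) pairs with 2 row(s) of t2.
- t1 (cust_id=5) has no partner → padded with NULL.
- t1 (cust_id=4) has no partner → padded with NULL.
- t1 (cust_id=3) has no partner → padded with NULL.
- t1 (cust_id=8) pairs with 2 row(s) of t2.
- t1 (cust_id=NULL) has no partner → padded with NULL.
- t1 (cust_id=4) has no partner → padded with NULL.
- t1 (cust_id=1) pairs with 3 row(s) of t2.

(Alice, NULL); (Frank, 117); (Frank, 127); (Frank, NULL); (Ken, 103); (Ken, 145); (Liam, 103); (Liam, 145); (Mona, NULL); (Omar, NULL); (Tom, NULL); (Uma, NULL); (NULL, 117); (NULL, 127); (NULL, NULL)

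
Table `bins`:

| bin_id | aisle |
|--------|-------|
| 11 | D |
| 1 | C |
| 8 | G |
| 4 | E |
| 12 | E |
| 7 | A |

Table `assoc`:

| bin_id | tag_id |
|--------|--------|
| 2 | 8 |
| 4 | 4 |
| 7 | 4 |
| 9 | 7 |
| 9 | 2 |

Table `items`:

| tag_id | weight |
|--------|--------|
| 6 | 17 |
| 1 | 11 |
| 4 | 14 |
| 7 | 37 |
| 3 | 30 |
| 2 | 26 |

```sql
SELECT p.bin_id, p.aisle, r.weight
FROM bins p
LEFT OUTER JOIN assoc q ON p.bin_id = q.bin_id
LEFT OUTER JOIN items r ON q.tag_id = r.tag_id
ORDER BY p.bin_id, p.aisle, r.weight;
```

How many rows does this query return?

Joins associate left-to-right: bins LEFT JOIN assoc on bin_id gives 6 intermediate row(s).
Then LEFT JOIN `items r` on tag_id: each of those 6 rows is kept; rows whose q.tag_id has no match in r get NULL for r's columns.
Result: 6 row(s).

6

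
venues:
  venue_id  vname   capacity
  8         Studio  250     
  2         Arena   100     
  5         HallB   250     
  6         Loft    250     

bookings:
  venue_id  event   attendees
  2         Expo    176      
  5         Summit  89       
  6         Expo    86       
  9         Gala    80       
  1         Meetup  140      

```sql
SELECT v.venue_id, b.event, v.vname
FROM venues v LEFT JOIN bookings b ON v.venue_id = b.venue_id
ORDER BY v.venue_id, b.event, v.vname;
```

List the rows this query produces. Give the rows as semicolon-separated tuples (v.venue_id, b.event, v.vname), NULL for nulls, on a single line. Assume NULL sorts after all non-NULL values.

(2, Expo, Arena); (5, Summit, HallB); (6, Expo, Loft); (8, NULL, Studio)

LEFT JOIN keeps every row from `venues`; unmatched rows get NULL for `bookings`'s columns.
Matching on v.venue_id = b.venue_id.
- v row (venue_id=8): no match → kept, b columns NULL.
- v row (venue_id=2): matches 1 b row(s) → 1 output row(s).
- v row (venue_id=5): matches 1 b row(s) → 1 output row(s).
- v row (venue_id=6): matches 1 b row(s) → 1 output row(s).
After projecting and ordering:
v.venue_id | b.event | v.vname
2 | Expo | Arena
5 | Summit | HallB
6 | Expo | Loft
8 | NULL | Studio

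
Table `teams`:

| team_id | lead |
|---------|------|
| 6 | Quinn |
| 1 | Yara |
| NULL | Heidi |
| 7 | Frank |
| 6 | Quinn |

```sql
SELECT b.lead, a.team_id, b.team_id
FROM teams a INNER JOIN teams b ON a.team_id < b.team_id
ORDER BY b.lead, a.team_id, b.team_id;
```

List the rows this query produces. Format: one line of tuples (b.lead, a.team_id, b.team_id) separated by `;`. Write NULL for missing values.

(Frank, 1, 7); (Frank, 6, 7); (Frank, 6, 7); (Quinn, 1, 6); (Quinn, 1, 6)

INNER JOIN keeps only pairs where the ON condition holds.
Matching on a.team_id < b.team_id. A NULL in a compared column never satisfies the condition.
- a row (team_id=6): matches 1 b row(s) → 1 output row(s).
- a row (team_id=1): matches 3 b row(s) → 3 output row(s).
- a row (team_id=NULL): no match → dropped.
- a row (team_id=7): no match → dropped.
- a row (team_id=6): matches 1 b row(s) → 1 output row(s).
After projecting and ordering:
b.lead | a.team_id | b.team_id
Frank | 1 | 7
Frank | 6 | 7
Frank | 6 | 7
Quinn | 1 | 6
Quinn | 1 | 6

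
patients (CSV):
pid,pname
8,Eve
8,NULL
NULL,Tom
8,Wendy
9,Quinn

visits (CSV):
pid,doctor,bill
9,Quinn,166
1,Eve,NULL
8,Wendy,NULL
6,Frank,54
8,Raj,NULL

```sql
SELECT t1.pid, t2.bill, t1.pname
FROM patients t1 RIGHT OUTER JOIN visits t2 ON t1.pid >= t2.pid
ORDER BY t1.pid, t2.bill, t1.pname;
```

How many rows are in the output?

17

RIGHT JOIN keeps every row from `visits`; unmatched rows get NULL for `patients`'s columns.
Matching on t1.pid >= t2.pid. A NULL in a compared column never satisfies the condition.
- pid=8: 4 matching t2 row(s), so 4 row(s) emitted.
- pid=8: 4 matching t2 row(s), so 4 row(s) emitted.
- pid=NULL: no matching t2 row.
- pid=8: 4 matching t2 row(s), so 4 row(s) emitted.
- pid=9: 5 matching t2 row(s), so 5 row(s) emitted.
- every t2 row matched at least one t1 row.
Total: 17 rows.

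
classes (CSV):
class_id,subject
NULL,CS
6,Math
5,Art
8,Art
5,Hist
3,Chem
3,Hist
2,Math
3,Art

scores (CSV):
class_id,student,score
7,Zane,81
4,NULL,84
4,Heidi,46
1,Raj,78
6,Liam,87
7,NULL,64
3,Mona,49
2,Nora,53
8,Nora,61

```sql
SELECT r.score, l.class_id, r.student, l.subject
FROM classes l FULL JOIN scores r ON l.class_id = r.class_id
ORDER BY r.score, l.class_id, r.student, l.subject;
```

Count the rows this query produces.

FULL OUTER JOIN keeps every row from both sides; unmatched rows get NULL for the other side's columns.
Matching on l.class_id = r.class_id. A NULL in a compared column never satisfies the condition.
Matched pairs: 6; unmatched l rows kept: 3; unmatched r rows kept: 5.
Total: 6 matched + 8 padded = 14 rows.

14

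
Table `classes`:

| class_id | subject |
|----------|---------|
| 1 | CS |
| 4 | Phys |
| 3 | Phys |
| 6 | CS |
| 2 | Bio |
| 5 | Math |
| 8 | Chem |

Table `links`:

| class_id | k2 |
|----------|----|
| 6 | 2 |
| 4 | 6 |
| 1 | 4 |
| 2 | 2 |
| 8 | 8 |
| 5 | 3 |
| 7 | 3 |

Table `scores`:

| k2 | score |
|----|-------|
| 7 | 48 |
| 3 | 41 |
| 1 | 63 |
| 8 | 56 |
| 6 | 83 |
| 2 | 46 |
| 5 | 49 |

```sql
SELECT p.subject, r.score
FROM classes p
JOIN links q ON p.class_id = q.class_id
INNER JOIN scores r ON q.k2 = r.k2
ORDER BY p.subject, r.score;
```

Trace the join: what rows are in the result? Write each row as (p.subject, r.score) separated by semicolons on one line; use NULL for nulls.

(Bio, 46); (CS, 46); (Chem, 56); (Math, 41); (Phys, 83)

Evaluate left to right. First `classes p INNER JOIN links q` on class_id: 6 row(s).
Then INNER JOIN `scores r` on k2: keep only rows whose q.k2 appears in r.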